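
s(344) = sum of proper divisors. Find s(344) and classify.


Proper divisors: 1, 2, 4, 8, 43, 86, 172
Sum = 1 + 2 + 4 + 8 + 43 + 86 + 172 = 316
316 < 344 → deficient

s(344) = 316 (deficient)


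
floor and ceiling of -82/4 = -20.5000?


-82/4 = -20.5000
floor = -21
ceil = -20

floor = -21, ceil = -20


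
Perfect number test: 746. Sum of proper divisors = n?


Proper divisors of 746: 1, 2, 373
Sum = 1 + 2 + 373 = 376

No, 746 is not perfect (376 ≠ 746)


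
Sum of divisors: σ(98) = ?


Divisors of 98: 1, 2, 7, 14, 49, 98
Sum = 1 + 2 + 7 + 14 + 49 + 98 = 171

σ(98) = 171


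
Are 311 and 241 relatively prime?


Euclidean algorithm:
311 = 1 * 241 + 70
241 = 3 * 70 + 31
70 = 2 * 31 + 8
31 = 3 * 8 + 7
8 = 1 * 7 + 1
7 = 7 * 1 + 0
GCD(311, 241) = 1

Yes, coprime (GCD = 1)


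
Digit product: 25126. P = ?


2 × 5 × 1 × 2 × 6 = 120


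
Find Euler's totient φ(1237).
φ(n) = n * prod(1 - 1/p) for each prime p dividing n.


1237 = 1237
Prime factors: 1237
φ(1237) = 1237 × (1-1/1237)
= 1237 × 1236/1237 = 1236

φ(1237) = 1236


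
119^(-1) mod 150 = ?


Use the extended Euclidean algorithm on (150, 119); each row r = 150*s + 119*t:
r=150, s=1, t=0
r=119, s=0, t=1
q=1: r=31, s=1, t=-1   [150*(1) + 119*(-1) = 31]
q=3: r=26, s=-3, t=4   [150*(-3) + 119*(4) = 26]
q=1: r=5, s=4, t=-5   [150*(4) + 119*(-5) = 5]
q=5: r=1, s=-23, t=29   [150*(-23) + 119*(29) = 1]
q=5: r=0, s=119, t=-150   [150*(119) + 119*(-150) = 0]
GCD = 1 with t = 29, so 119*(29) ≡ 1 (mod 150)
Inverse = 29 mod 150 = 29
Check: 119 * 29 = 3451 ≡ 1 (mod 150)

119^(-1) ≡ 29 (mod 150)


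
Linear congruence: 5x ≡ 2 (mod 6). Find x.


GCD(5, 6) = 1, unique solution
a^(-1) mod 6 = 5
x = 5 * 2 mod 6 = 4

x ≡ 4 (mod 6)


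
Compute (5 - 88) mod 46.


5 - 88 = -83
-83 mod 46 = 9


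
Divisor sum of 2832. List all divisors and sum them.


Divisors of 2832: 1, 2, 3, 4, 6, 8, 12, 16, 24, 48, 59, 118, 177, 236, 354, 472, 708, 944, 1416, 2832
Sum = 1 + 2 + 3 + 4 + 6 + 8 + 12 + 16 + 24 + 48 + 59 + 118 + 177 + 236 + 354 + 472 + 708 + 944 + 1416 + 2832 = 7440

σ(2832) = 7440


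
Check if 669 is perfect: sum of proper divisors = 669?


Proper divisors of 669: 1, 3, 223
Sum = 1 + 3 + 223 = 227

No, 669 is not perfect (227 ≠ 669)


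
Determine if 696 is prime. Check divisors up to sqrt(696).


696 / 2 = 348 (exact division)
696 is NOT prime.

No, 696 is not prime


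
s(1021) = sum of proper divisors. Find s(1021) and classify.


Proper divisors: 1
Sum = 1 = 1
1 < 1021 → deficient

s(1021) = 1 (deficient)


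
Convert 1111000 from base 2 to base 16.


1111000 (base 2) = 120 (decimal)
120 (decimal) = 78 (base 16)


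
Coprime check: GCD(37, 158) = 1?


Euclidean algorithm:
158 = 4 * 37 + 10
37 = 3 * 10 + 7
10 = 1 * 7 + 3
7 = 2 * 3 + 1
3 = 3 * 1 + 0
GCD(37, 158) = 1

Yes, coprime (GCD = 1)


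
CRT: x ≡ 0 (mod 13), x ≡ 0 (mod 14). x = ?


M = 13*14 = 182
M1 = M/13 = 14, M2 = M/14 = 13
M1^(-1) mod 13 = 1, M2^(-1) mod 14 = 13
x = 0*14*1 + 0*13*13 = 0
0 mod 182 = 0
Check: 0 mod 13 = 0 ✓, 0 mod 14 = 0 ✓

x ≡ 0 (mod 182)


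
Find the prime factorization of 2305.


2305 / 5 = 461
461 / 461 = 1
2305 = 5 × 461


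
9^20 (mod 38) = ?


9^1 mod 38 = 9
9^2 mod 38 = 5
9^3 mod 38 = 7
9^4 mod 38 = 25
9^5 mod 38 = 35
9^6 mod 38 = 11
9^7 mod 38 = 23
9^8 mod 38 = 17
9^9 mod 38 = 1
9^10 mod 38 = 9
9^11 mod 38 = 5
9^12 mod 38 = 7
9^13 mod 38 = 25
9^14 mod 38 = 35
9^15 mod 38 = 11
9^16 mod 38 = 23
9^17 mod 38 = 17
9^18 mod 38 = 1
9^19 mod 38 = 9
9^20 mod 38 = 5


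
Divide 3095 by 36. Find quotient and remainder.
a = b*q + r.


3095 = 36 * 85 + 35
Check: 3060 + 35 = 3095

q = 85, r = 35


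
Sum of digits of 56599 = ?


5 + 6 + 5 + 9 + 9 = 34


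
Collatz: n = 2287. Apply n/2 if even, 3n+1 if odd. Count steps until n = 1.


2287 → 6862 → 3431 → 10294 → 5147 → 15442 → 7721 → 23164 → 11582 → 5791 → 17374 → 8687 → 26062 → 13031 → 39094 → 19547 → 58642 → 29321 → 87964 → 43982 → 21991 → 65974 → 32987 → 98962 → 49481 → 148444 → 74222 → 37111 → 111334 → 55667 → 167002 → 83501 → 250504 → 125252 → 62626 → 31313 → 93940 → 46970 → 23485 → 70456 → 35228 → 17614 → 8807 → 26422 → 13211 → 39634 → 19817 → 59452 → 29726 → 14863 → 44590 → 22295 → 66886 → 33443 → 100330 → 50165 → 150496 → 75248 → 37624 → 18812 → 9406 → 4703 → 14110 → 7055 → 21166 → 10583 → 31750 → 15875 → 47626 → 23813 → 71440 → 35720 → 17860 → 8930 → 4465 → 13396 → 6698 → 3349 → 10048 → 5024 → 2512 → 1256 → 628 → 314 → 157 → 472 → 236 → 118 → 59 → 178 → 89 → 268 → 134 → 67 → 202 → 101 → 304 → 152 → 76 → 38 → 19 → 58 → 29 → 88 → 44 → 22 → 11 → 34 → 17 → 52 → 26 → 13 → 40 → 20 → 10 → 5 → 16 → 8 → 4 → 2 → 1
Total steps = 120

120 steps


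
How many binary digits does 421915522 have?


421915522 in base 2 = 11001001001011110101110000010
Number of digits = 29

29 digits (base 2)


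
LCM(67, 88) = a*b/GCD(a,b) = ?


GCD(67, 88) = 1
LCM = 67*88/1 = 5896/1 = 5896

LCM = 5896


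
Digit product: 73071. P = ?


7 × 3 × 0 × 7 × 1 = 0


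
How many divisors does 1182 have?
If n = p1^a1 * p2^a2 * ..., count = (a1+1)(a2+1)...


1182 = 2^1 × 3^1 × 197^1
d(1182) = (1+1) × (1+1) × (1+1) = 8

8 divisors


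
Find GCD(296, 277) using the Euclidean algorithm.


296 = 1 * 277 + 19
277 = 14 * 19 + 11
19 = 1 * 11 + 8
11 = 1 * 8 + 3
8 = 2 * 3 + 2
3 = 1 * 2 + 1
2 = 2 * 1 + 0
GCD = 1


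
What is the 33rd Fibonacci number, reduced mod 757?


F(k) mod 757 for k=1..33:
1, 1, 2, 3, 5, 8, 13, 21, 34, 55, 89, 144, 233, 377, 610, 230, 83, 313, 396, 709, 348, 300, 648, 191, 82, 273, 355, 628, 226, 97, 323, 420, 743
F(33) mod 757 = 743


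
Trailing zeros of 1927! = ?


floor(1927/5) = 385
floor(1927/25) = 77
floor(1927/125) = 15
floor(1927/625) = 3
Total = 480

480 trailing zeros


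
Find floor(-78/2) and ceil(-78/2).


-78/2 = -39.0000
floor = -39
ceil = -39

floor = -39, ceil = -39


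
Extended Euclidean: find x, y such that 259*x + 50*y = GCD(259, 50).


Tabular extended Euclidean (each row: r = 259*s + 50*t):
r=259, s=1, t=0
r=50, s=0, t=1
q=5: r=9, s=1, t=-5   [259*(1) + 50*(-5) = 9]
q=5: r=5, s=-5, t=26   [259*(-5) + 50*(26) = 5]
q=1: r=4, s=6, t=-31   [259*(6) + 50*(-31) = 4]
q=1: r=1, s=-11, t=57   [259*(-11) + 50*(57) = 1]
q=4: r=0, s=50, t=-259   [259*(50) + 50*(-259) = 0]
GCD = 1; from the row with r=1: x=-11, y=57
Check: 259*(-11) + 50*(57) = -2849 + 2850 = 1

GCD = 1, x = -11, y = 57


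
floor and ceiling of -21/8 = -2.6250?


-21/8 = -2.6250
floor = -3
ceil = -2

floor = -3, ceil = -2


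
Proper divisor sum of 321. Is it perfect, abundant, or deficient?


Proper divisors: 1, 3, 107
Sum = 1 + 3 + 107 = 111
111 < 321 → deficient

s(321) = 111 (deficient)


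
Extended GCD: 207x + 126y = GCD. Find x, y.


Tabular extended Euclidean (each row: r = 207*s + 126*t):
r=207, s=1, t=0
r=126, s=0, t=1
q=1: r=81, s=1, t=-1   [207*(1) + 126*(-1) = 81]
q=1: r=45, s=-1, t=2   [207*(-1) + 126*(2) = 45]
q=1: r=36, s=2, t=-3   [207*(2) + 126*(-3) = 36]
q=1: r=9, s=-3, t=5   [207*(-3) + 126*(5) = 9]
q=4: r=0, s=14, t=-23   [207*(14) + 126*(-23) = 0]
GCD = 9; from the row with r=9: x=-3, y=5
Check: 207*(-3) + 126*(5) = -621 + 630 = 9

GCD = 9, x = -3, y = 5


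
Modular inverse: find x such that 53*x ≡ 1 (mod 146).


Use the extended Euclidean algorithm on (146, 53); each row r = 146*s + 53*t:
r=146, s=1, t=0
r=53, s=0, t=1
q=2: r=40, s=1, t=-2   [146*(1) + 53*(-2) = 40]
q=1: r=13, s=-1, t=3   [146*(-1) + 53*(3) = 13]
q=3: r=1, s=4, t=-11   [146*(4) + 53*(-11) = 1]
q=13: r=0, s=-53, t=146   [146*(-53) + 53*(146) = 0]
GCD = 1 with t = -11, so 53*(-11) ≡ 1 (mod 146)
Inverse = -11 mod 146 = 135
Check: 53 * 135 = 7155 ≡ 1 (mod 146)

53^(-1) ≡ 135 (mod 146)


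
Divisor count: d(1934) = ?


1934 = 2^1 × 967^1
d(1934) = (1+1) × (1+1) = 4

4 divisors


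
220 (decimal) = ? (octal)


220 (base 10) = 220 (decimal)
220 (decimal) = 334 (base 8)


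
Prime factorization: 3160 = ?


3160 / 2 = 1580
1580 / 2 = 790
790 / 2 = 395
395 / 5 = 79
79 / 79 = 1
3160 = 2^3 × 5 × 79


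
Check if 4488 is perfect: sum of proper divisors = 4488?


Proper divisors of 4488: 1, 2, 3, 4, 6, 8, 11, 12, 17, 22, 24, 33, 34, 44, 51, 66, 68, 88, 102, 132, 136, 187, 204, 264, 374, 408, 561, 748, 1122, 1496, 2244
Sum = 1 + 2 + 3 + 4 + 6 + 8 + 11 + 12 + 17 + 22 + 24 + 33 + 34 + 44 + 51 + 66 + 68 + 88 + 102 + 132 + 136 + 187 + 204 + 264 + 374 + 408 + 561 + 748 + 1122 + 1496 + 2244 = 8472

No, 4488 is not perfect (8472 ≠ 4488)


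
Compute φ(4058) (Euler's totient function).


4058 = 2 × 2029
Prime factors: 2, 2029
φ(4058) = 4058 × (1-1/2) × (1-1/2029)
= 4058 × 1/2 × 2028/2029 = 2028

φ(4058) = 2028


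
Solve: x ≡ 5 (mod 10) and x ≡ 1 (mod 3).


M = 10*3 = 30
M1 = M/10 = 3, M2 = M/3 = 10
M1^(-1) mod 10 = 7, M2^(-1) mod 3 = 1
x = 5*3*7 + 1*10*1 = 115
115 mod 30 = 25
Check: 25 mod 10 = 5 ✓, 25 mod 3 = 1 ✓

x ≡ 25 (mod 30)


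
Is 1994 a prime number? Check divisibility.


1994 / 2 = 997 (exact division)
1994 is NOT prime.

No, 1994 is not prime


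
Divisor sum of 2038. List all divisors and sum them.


Divisors of 2038: 1, 2, 1019, 2038
Sum = 1 + 2 + 1019 + 2038 = 3060

σ(2038) = 3060


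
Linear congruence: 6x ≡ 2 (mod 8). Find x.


GCD(6, 8) = 2 divides 2
Divide: 3x ≡ 1 (mod 4)
x ≡ 3 (mod 4)


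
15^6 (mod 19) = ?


15^1 mod 19 = 15
15^2 mod 19 = 16
15^3 mod 19 = 12
15^4 mod 19 = 9
15^5 mod 19 = 2
15^6 mod 19 = 11


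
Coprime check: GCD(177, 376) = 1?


Euclidean algorithm:
376 = 2 * 177 + 22
177 = 8 * 22 + 1
22 = 22 * 1 + 0
GCD(177, 376) = 1

Yes, coprime (GCD = 1)


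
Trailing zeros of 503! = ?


floor(503/5) = 100
floor(503/25) = 20
floor(503/125) = 4
Total = 124

124 trailing zeros


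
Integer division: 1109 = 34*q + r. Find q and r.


1109 = 34 * 32 + 21
Check: 1088 + 21 = 1109

q = 32, r = 21


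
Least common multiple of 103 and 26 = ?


GCD(103, 26) = 1
LCM = 103*26/1 = 2678/1 = 2678

LCM = 2678


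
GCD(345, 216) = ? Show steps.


345 = 1 * 216 + 129
216 = 1 * 129 + 87
129 = 1 * 87 + 42
87 = 2 * 42 + 3
42 = 14 * 3 + 0
GCD = 3


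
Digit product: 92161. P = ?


9 × 2 × 1 × 6 × 1 = 108


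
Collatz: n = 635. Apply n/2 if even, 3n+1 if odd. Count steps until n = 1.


635 → 1906 → 953 → 2860 → 1430 → 715 → 2146 → 1073 → 3220 → 1610 → 805 → 2416 → 1208 → 604 → 302 → 151 → 454 → 227 → 682 → 341 → 1024 → 512 → 256 → 128 → 64 → 32 → 16 → 8 → 4 → 2 → 1
Total steps = 30

30 steps


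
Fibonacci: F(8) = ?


Sequence: 1, 1, 2, 3, 5, 8, 13, 21
F(8) = 21


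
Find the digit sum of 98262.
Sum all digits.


9 + 8 + 2 + 6 + 2 = 27


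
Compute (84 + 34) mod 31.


84 + 34 = 118
118 mod 31 = 25


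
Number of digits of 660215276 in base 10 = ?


660215276 has 9 digits in base 10
floor(log10(660215276)) + 1 = floor(8.8197) + 1 = 9

9 digits (base 10)


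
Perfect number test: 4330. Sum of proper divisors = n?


Proper divisors of 4330: 1, 2, 5, 10, 433, 866, 2165
Sum = 1 + 2 + 5 + 10 + 433 + 866 + 2165 = 3482

No, 4330 is not perfect (3482 ≠ 4330)


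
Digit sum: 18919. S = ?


1 + 8 + 9 + 1 + 9 = 28


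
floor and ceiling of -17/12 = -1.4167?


-17/12 = -1.4167
floor = -2
ceil = -1

floor = -2, ceil = -1


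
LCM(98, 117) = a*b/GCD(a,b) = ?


GCD(98, 117) = 1
LCM = 98*117/1 = 11466/1 = 11466

LCM = 11466


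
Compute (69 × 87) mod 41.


69 × 87 = 6003
6003 mod 41 = 17


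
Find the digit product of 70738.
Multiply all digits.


7 × 0 × 7 × 3 × 8 = 0


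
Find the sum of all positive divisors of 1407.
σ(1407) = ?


Divisors of 1407: 1, 3, 7, 21, 67, 201, 469, 1407
Sum = 1 + 3 + 7 + 21 + 67 + 201 + 469 + 1407 = 2176

σ(1407) = 2176


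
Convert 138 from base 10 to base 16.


138 (base 10) = 138 (decimal)
138 (decimal) = 8A (base 16)


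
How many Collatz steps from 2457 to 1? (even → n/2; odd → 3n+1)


2457 → 7372 → 3686 → 1843 → 5530 → 2765 → 8296 → 4148 → 2074 → 1037 → 3112 → 1556 → 778 → 389 → 1168 → 584 → 292 → 146 → 73 → 220 → 110 → 55 → 166 → 83 → 250 → 125 → 376 → 188 → 94 → 47 → 142 → 71 → 214 → 107 → 322 → 161 → 484 → 242 → 121 → 364 → 182 → 91 → 274 → 137 → 412 → 206 → 103 → 310 → 155 → 466 → 233 → 700 → 350 → 175 → 526 → 263 → 790 → 395 → 1186 → 593 → 1780 → 890 → 445 → 1336 → 668 → 334 → 167 → 502 → 251 → 754 → 377 → 1132 → 566 → 283 → 850 → 425 → 1276 → 638 → 319 → 958 → 479 → 1438 → 719 → 2158 → 1079 → 3238 → 1619 → 4858 → 2429 → 7288 → 3644 → 1822 → 911 → 2734 → 1367 → 4102 → 2051 → 6154 → 3077 → 9232 → 4616 → 2308 → 1154 → 577 → 1732 → 866 → 433 → 1300 → 650 → 325 → 976 → 488 → 244 → 122 → 61 → 184 → 92 → 46 → 23 → 70 → 35 → 106 → 53 → 160 → 80 → 40 → 20 → 10 → 5 → 16 → 8 → 4 → 2 → 1
Total steps = 133

133 steps


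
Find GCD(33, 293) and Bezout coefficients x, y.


Tabular extended Euclidean (each row: r = 33*s + 293*t):
r=33, s=1, t=0
r=293, s=0, t=1
q=0: r=33, s=1, t=0   [33*(1) + 293*(0) = 33]
q=8: r=29, s=-8, t=1   [33*(-8) + 293*(1) = 29]
q=1: r=4, s=9, t=-1   [33*(9) + 293*(-1) = 4]
q=7: r=1, s=-71, t=8   [33*(-71) + 293*(8) = 1]
q=4: r=0, s=293, t=-33   [33*(293) + 293*(-33) = 0]
GCD = 1; from the row with r=1: x=-71, y=8
Check: 33*(-71) + 293*(8) = -2343 + 2344 = 1

GCD = 1, x = -71, y = 8


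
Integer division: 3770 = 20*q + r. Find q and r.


3770 = 20 * 188 + 10
Check: 3760 + 10 = 3770

q = 188, r = 10


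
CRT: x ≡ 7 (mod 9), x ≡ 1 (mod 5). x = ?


M = 9*5 = 45
M1 = M/9 = 5, M2 = M/5 = 9
M1^(-1) mod 9 = 2, M2^(-1) mod 5 = 4
x = 7*5*2 + 1*9*4 = 106
106 mod 45 = 16
Check: 16 mod 9 = 7 ✓, 16 mod 5 = 1 ✓

x ≡ 16 (mod 45)


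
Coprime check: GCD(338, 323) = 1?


Euclidean algorithm:
338 = 1 * 323 + 15
323 = 21 * 15 + 8
15 = 1 * 8 + 7
8 = 1 * 7 + 1
7 = 7 * 1 + 0
GCD(338, 323) = 1

Yes, coprime (GCD = 1)


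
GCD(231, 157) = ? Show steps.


231 = 1 * 157 + 74
157 = 2 * 74 + 9
74 = 8 * 9 + 2
9 = 4 * 2 + 1
2 = 2 * 1 + 0
GCD = 1


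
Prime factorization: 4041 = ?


4041 / 3 = 1347
1347 / 3 = 449
449 / 449 = 1
4041 = 3^2 × 449


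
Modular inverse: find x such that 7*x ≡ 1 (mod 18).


Use the extended Euclidean algorithm on (18, 7); each row r = 18*s + 7*t:
r=18, s=1, t=0
r=7, s=0, t=1
q=2: r=4, s=1, t=-2   [18*(1) + 7*(-2) = 4]
q=1: r=3, s=-1, t=3   [18*(-1) + 7*(3) = 3]
q=1: r=1, s=2, t=-5   [18*(2) + 7*(-5) = 1]
q=3: r=0, s=-7, t=18   [18*(-7) + 7*(18) = 0]
GCD = 1 with t = -5, so 7*(-5) ≡ 1 (mod 18)
Inverse = -5 mod 18 = 13
Check: 7 * 13 = 91 ≡ 1 (mod 18)

7^(-1) ≡ 13 (mod 18)


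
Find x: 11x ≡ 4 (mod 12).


GCD(11, 12) = 1, unique solution
a^(-1) mod 12 = 11
x = 11 * 4 mod 12 = 8

x ≡ 8 (mod 12)


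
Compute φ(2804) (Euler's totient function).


2804 = 2^2 × 701
Prime factors: 2, 701
φ(2804) = 2804 × (1-1/2) × (1-1/701)
= 2804 × 1/2 × 700/701 = 1400

φ(2804) = 1400


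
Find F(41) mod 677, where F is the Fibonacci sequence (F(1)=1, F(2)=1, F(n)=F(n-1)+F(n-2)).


F(k) mod 677 for k=1..41:
1, 1, 2, 3, 5, 8, 13, 21, 34, 55, 89, 144, 233, 377, 610, 310, 243, 553, 119, 672, 114, 109, 223, 332, 555, 210, 88, 298, 386, 7, 393, 400, 116, 516, 632, 471, 426, 220, 646, 189, 158
F(41) mod 677 = 158


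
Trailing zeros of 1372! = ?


floor(1372/5) = 274
floor(1372/25) = 54
floor(1372/125) = 10
floor(1372/625) = 2
Total = 340

340 trailing zeros


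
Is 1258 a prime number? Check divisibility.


1258 / 2 = 629 (exact division)
1258 is NOT prime.

No, 1258 is not prime


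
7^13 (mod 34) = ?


7^1 mod 34 = 7
7^2 mod 34 = 15
7^3 mod 34 = 3
7^4 mod 34 = 21
7^5 mod 34 = 11
7^6 mod 34 = 9
7^7 mod 34 = 29
7^8 mod 34 = 33
7^9 mod 34 = 27
7^10 mod 34 = 19
7^11 mod 34 = 31
7^12 mod 34 = 13
7^13 mod 34 = 23


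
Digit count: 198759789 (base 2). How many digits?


198759789 in base 2 = 1011110110001101010101101101
Number of digits = 28

28 digits (base 2)


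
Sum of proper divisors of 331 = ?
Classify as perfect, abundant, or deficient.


Proper divisors: 1
Sum = 1 = 1
1 < 331 → deficient

s(331) = 1 (deficient)


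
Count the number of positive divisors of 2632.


2632 = 2^3 × 7^1 × 47^1
d(2632) = (3+1) × (1+1) × (1+1) = 16

16 divisors


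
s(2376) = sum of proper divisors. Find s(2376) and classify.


Proper divisors: 1, 2, 3, 4, 6, 8, 9, 11, 12, 18, 22, 24, 27, 33, 36, 44, 54, 66, 72, 88, 99, 108, 132, 198, 216, 264, 297, 396, 594, 792, 1188
Sum = 1 + 2 + 3 + 4 + 6 + 8 + 9 + 11 + 12 + 18 + 22 + 24 + 27 + 33 + 36 + 44 + 54 + 66 + 72 + 88 + 99 + 108 + 132 + 198 + 216 + 264 + 297 + 396 + 594 + 792 + 1188 = 4824
4824 > 2376 → abundant

s(2376) = 4824 (abundant)


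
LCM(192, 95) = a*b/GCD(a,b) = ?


GCD(192, 95) = 1
LCM = 192*95/1 = 18240/1 = 18240

LCM = 18240


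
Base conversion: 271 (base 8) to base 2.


271 (base 8) = 185 (decimal)
185 (decimal) = 10111001 (base 2)


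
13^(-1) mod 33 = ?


Use the extended Euclidean algorithm on (33, 13); each row r = 33*s + 13*t:
r=33, s=1, t=0
r=13, s=0, t=1
q=2: r=7, s=1, t=-2   [33*(1) + 13*(-2) = 7]
q=1: r=6, s=-1, t=3   [33*(-1) + 13*(3) = 6]
q=1: r=1, s=2, t=-5   [33*(2) + 13*(-5) = 1]
q=6: r=0, s=-13, t=33   [33*(-13) + 13*(33) = 0]
GCD = 1 with t = -5, so 13*(-5) ≡ 1 (mod 33)
Inverse = -5 mod 33 = 28
Check: 13 * 28 = 364 ≡ 1 (mod 33)

13^(-1) ≡ 28 (mod 33)


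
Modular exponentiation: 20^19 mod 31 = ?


20^1 mod 31 = 20
20^2 mod 31 = 28
20^3 mod 31 = 2
20^4 mod 31 = 9
20^5 mod 31 = 25
20^6 mod 31 = 4
20^7 mod 31 = 18
20^8 mod 31 = 19
20^9 mod 31 = 8
20^10 mod 31 = 5
20^11 mod 31 = 7
20^12 mod 31 = 16
20^13 mod 31 = 10
20^14 mod 31 = 14
20^15 mod 31 = 1
20^16 mod 31 = 20
20^17 mod 31 = 28
20^18 mod 31 = 2
20^19 mod 31 = 9


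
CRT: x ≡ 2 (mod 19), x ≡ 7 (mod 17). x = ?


M = 19*17 = 323
M1 = M/19 = 17, M2 = M/17 = 19
M1^(-1) mod 19 = 9, M2^(-1) mod 17 = 9
x = 2*17*9 + 7*19*9 = 1503
1503 mod 323 = 211
Check: 211 mod 19 = 2 ✓, 211 mod 17 = 7 ✓

x ≡ 211 (mod 323)


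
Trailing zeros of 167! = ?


floor(167/5) = 33
floor(167/25) = 6
floor(167/125) = 1
Total = 40

40 trailing zeros


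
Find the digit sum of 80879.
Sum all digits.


8 + 0 + 8 + 7 + 9 = 32


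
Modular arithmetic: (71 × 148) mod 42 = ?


71 × 148 = 10508
10508 mod 42 = 8


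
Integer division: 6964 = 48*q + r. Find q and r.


6964 = 48 * 145 + 4
Check: 6960 + 4 = 6964

q = 145, r = 4


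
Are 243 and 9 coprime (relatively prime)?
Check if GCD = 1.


Euclidean algorithm:
243 = 27 * 9 + 0
GCD(243, 9) = 9

No, not coprime (GCD = 9)


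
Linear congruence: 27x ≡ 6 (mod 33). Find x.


GCD(27, 33) = 3 divides 6
Divide: 9x ≡ 2 (mod 11)
x ≡ 10 (mod 11)


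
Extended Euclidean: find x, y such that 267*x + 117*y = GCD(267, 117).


Tabular extended Euclidean (each row: r = 267*s + 117*t):
r=267, s=1, t=0
r=117, s=0, t=1
q=2: r=33, s=1, t=-2   [267*(1) + 117*(-2) = 33]
q=3: r=18, s=-3, t=7   [267*(-3) + 117*(7) = 18]
q=1: r=15, s=4, t=-9   [267*(4) + 117*(-9) = 15]
q=1: r=3, s=-7, t=16   [267*(-7) + 117*(16) = 3]
q=5: r=0, s=39, t=-89   [267*(39) + 117*(-89) = 0]
GCD = 3; from the row with r=3: x=-7, y=16
Check: 267*(-7) + 117*(16) = -1869 + 1872 = 3

GCD = 3, x = -7, y = 16


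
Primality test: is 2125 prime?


2125 / 5 = 425 (exact division)
2125 is NOT prime.

No, 2125 is not prime


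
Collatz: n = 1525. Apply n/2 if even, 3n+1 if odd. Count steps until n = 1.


1525 → 4576 → 2288 → 1144 → 572 → 286 → 143 → 430 → 215 → 646 → 323 → 970 → 485 → 1456 → 728 → 364 → 182 → 91 → 274 → 137 → 412 → 206 → 103 → 310 → 155 → 466 → 233 → 700 → 350 → 175 → 526 → 263 → 790 → 395 → 1186 → 593 → 1780 → 890 → 445 → 1336 → 668 → 334 → 167 → 502 → 251 → 754 → 377 → 1132 → 566 → 283 → 850 → 425 → 1276 → 638 → 319 → 958 → 479 → 1438 → 719 → 2158 → 1079 → 3238 → 1619 → 4858 → 2429 → 7288 → 3644 → 1822 → 911 → 2734 → 1367 → 4102 → 2051 → 6154 → 3077 → 9232 → 4616 → 2308 → 1154 → 577 → 1732 → 866 → 433 → 1300 → 650 → 325 → 976 → 488 → 244 → 122 → 61 → 184 → 92 → 46 → 23 → 70 → 35 → 106 → 53 → 160 → 80 → 40 → 20 → 10 → 5 → 16 → 8 → 4 → 2 → 1
Total steps = 109

109 steps


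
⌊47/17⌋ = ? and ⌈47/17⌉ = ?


47/17 = 2.7647
floor = 2
ceil = 3

floor = 2, ceil = 3


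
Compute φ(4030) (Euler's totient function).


4030 = 2 × 5 × 13 × 31
Prime factors: 2, 5, 13, 31
φ(4030) = 4030 × (1-1/2) × (1-1/5) × (1-1/13) × (1-1/31)
= 4030 × 1/2 × 4/5 × 12/13 × 30/31 = 1440

φ(4030) = 1440


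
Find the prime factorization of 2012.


2012 / 2 = 1006
1006 / 2 = 503
503 / 503 = 1
2012 = 2^2 × 503


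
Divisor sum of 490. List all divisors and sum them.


Divisors of 490: 1, 2, 5, 7, 10, 14, 35, 49, 70, 98, 245, 490
Sum = 1 + 2 + 5 + 7 + 10 + 14 + 35 + 49 + 70 + 98 + 245 + 490 = 1026

σ(490) = 1026


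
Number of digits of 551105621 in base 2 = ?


551105621 in base 2 = 100000110110010011010001010101
Number of digits = 30

30 digits (base 2)


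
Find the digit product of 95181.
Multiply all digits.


9 × 5 × 1 × 8 × 1 = 360


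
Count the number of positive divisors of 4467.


4467 = 3^1 × 1489^1
d(4467) = (1+1) × (1+1) = 4

4 divisors


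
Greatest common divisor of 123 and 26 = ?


123 = 4 * 26 + 19
26 = 1 * 19 + 7
19 = 2 * 7 + 5
7 = 1 * 5 + 2
5 = 2 * 2 + 1
2 = 2 * 1 + 0
GCD = 1


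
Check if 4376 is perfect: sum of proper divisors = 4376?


Proper divisors of 4376: 1, 2, 4, 8, 547, 1094, 2188
Sum = 1 + 2 + 4 + 8 + 547 + 1094 + 2188 = 3844

No, 4376 is not perfect (3844 ≠ 4376)


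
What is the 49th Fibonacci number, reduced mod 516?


F(k) mod 516 for k=1..49:
1, 1, 2, 3, 5, 8, 13, 21, 34, 55, 89, 144, 233, 377, 94, 471, 49, 4, 53, 57, 110, 167, 277, 444, 205, 133, 338, 471, 293, 248, 25, 273, 298, 55, 353, 408, 245, 137, 382, 3, 385, 388, 257, 129, 386, 515, 385, 384, 253
F(49) mod 516 = 253


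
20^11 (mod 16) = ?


20^1 mod 16 = 4
20^2 mod 16 = 0
20^3 mod 16 = 0
20^4 mod 16 = 0
20^5 mod 16 = 0
20^6 mod 16 = 0
20^7 mod 16 = 0
20^8 mod 16 = 0
20^9 mod 16 = 0
20^10 mod 16 = 0
20^11 mod 16 = 0


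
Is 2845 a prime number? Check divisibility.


2845 / 5 = 569 (exact division)
2845 is NOT prime.

No, 2845 is not prime


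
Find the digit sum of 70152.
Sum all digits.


7 + 0 + 1 + 5 + 2 = 15


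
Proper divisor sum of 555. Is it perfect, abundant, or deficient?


Proper divisors: 1, 3, 5, 15, 37, 111, 185
Sum = 1 + 3 + 5 + 15 + 37 + 111 + 185 = 357
357 < 555 → deficient

s(555) = 357 (deficient)


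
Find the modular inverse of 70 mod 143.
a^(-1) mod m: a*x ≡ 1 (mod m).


Use the extended Euclidean algorithm on (143, 70); each row r = 143*s + 70*t:
r=143, s=1, t=0
r=70, s=0, t=1
q=2: r=3, s=1, t=-2   [143*(1) + 70*(-2) = 3]
q=23: r=1, s=-23, t=47   [143*(-23) + 70*(47) = 1]
q=3: r=0, s=70, t=-143   [143*(70) + 70*(-143) = 0]
GCD = 1 with t = 47, so 70*(47) ≡ 1 (mod 143)
Inverse = 47 mod 143 = 47
Check: 70 * 47 = 3290 ≡ 1 (mod 143)

70^(-1) ≡ 47 (mod 143)


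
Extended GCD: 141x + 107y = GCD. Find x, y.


Tabular extended Euclidean (each row: r = 141*s + 107*t):
r=141, s=1, t=0
r=107, s=0, t=1
q=1: r=34, s=1, t=-1   [141*(1) + 107*(-1) = 34]
q=3: r=5, s=-3, t=4   [141*(-3) + 107*(4) = 5]
q=6: r=4, s=19, t=-25   [141*(19) + 107*(-25) = 4]
q=1: r=1, s=-22, t=29   [141*(-22) + 107*(29) = 1]
q=4: r=0, s=107, t=-141   [141*(107) + 107*(-141) = 0]
GCD = 1; from the row with r=1: x=-22, y=29
Check: 141*(-22) + 107*(29) = -3102 + 3103 = 1

GCD = 1, x = -22, y = 29


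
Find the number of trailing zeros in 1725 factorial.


floor(1725/5) = 345
floor(1725/25) = 69
floor(1725/125) = 13
floor(1725/625) = 2
Total = 429

429 trailing zeros


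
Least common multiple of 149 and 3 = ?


GCD(149, 3) = 1
LCM = 149*3/1 = 447/1 = 447

LCM = 447


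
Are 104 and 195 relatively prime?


Euclidean algorithm:
195 = 1 * 104 + 91
104 = 1 * 91 + 13
91 = 7 * 13 + 0
GCD(104, 195) = 13

No, not coprime (GCD = 13)


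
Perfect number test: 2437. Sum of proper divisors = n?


Proper divisors of 2437: 1
Sum = 1 = 1

No, 2437 is not perfect (1 ≠ 2437)


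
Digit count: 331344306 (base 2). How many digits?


331344306 in base 2 = 10011101111111110100110110010
Number of digits = 29

29 digits (base 2)


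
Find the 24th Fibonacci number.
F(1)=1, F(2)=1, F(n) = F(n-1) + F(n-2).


Sequence: 1, 1, 2, 3, 5, 8, 13, 21, 34, 55, 89, 144, 233, 377, 610, 987, 1597, 2584, 4181, 6765, 10946, 17711, 28657, 46368
F(24) = 46368


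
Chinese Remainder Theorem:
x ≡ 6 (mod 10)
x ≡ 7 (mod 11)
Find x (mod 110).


M = 10*11 = 110
M1 = M/10 = 11, M2 = M/11 = 10
M1^(-1) mod 10 = 1, M2^(-1) mod 11 = 10
x = 6*11*1 + 7*10*10 = 766
766 mod 110 = 106
Check: 106 mod 10 = 6 ✓, 106 mod 11 = 7 ✓

x ≡ 106 (mod 110)


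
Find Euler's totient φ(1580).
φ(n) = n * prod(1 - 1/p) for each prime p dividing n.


1580 = 2^2 × 5 × 79
Prime factors: 2, 5, 79
φ(1580) = 1580 × (1-1/2) × (1-1/5) × (1-1/79)
= 1580 × 1/2 × 4/5 × 78/79 = 624

φ(1580) = 624


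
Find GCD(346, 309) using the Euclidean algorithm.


346 = 1 * 309 + 37
309 = 8 * 37 + 13
37 = 2 * 13 + 11
13 = 1 * 11 + 2
11 = 5 * 2 + 1
2 = 2 * 1 + 0
GCD = 1


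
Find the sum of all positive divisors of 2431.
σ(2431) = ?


Divisors of 2431: 1, 11, 13, 17, 143, 187, 221, 2431
Sum = 1 + 11 + 13 + 17 + 143 + 187 + 221 + 2431 = 3024

σ(2431) = 3024


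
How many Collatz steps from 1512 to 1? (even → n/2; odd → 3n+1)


1512 → 756 → 378 → 189 → 568 → 284 → 142 → 71 → 214 → 107 → 322 → 161 → 484 → 242 → 121 → 364 → 182 → 91 → 274 → 137 → 412 → 206 → 103 → 310 → 155 → 466 → 233 → 700 → 350 → 175 → 526 → 263 → 790 → 395 → 1186 → 593 → 1780 → 890 → 445 → 1336 → 668 → 334 → 167 → 502 → 251 → 754 → 377 → 1132 → 566 → 283 → 850 → 425 → 1276 → 638 → 319 → 958 → 479 → 1438 → 719 → 2158 → 1079 → 3238 → 1619 → 4858 → 2429 → 7288 → 3644 → 1822 → 911 → 2734 → 1367 → 4102 → 2051 → 6154 → 3077 → 9232 → 4616 → 2308 → 1154 → 577 → 1732 → 866 → 433 → 1300 → 650 → 325 → 976 → 488 → 244 → 122 → 61 → 184 → 92 → 46 → 23 → 70 → 35 → 106 → 53 → 160 → 80 → 40 → 20 → 10 → 5 → 16 → 8 → 4 → 2 → 1
Total steps = 109

109 steps


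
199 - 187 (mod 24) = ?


199 - 187 = 12
12 mod 24 = 12


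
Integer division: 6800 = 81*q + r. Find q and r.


6800 = 81 * 83 + 77
Check: 6723 + 77 = 6800

q = 83, r = 77


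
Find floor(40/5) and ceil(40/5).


40/5 = 8.0000
floor = 8
ceil = 8

floor = 8, ceil = 8


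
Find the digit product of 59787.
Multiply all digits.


5 × 9 × 7 × 8 × 7 = 17640


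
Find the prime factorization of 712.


712 / 2 = 356
356 / 2 = 178
178 / 2 = 89
89 / 89 = 1
712 = 2^3 × 89


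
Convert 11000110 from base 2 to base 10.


11000110 (base 2) = 198 (decimal)
198 (decimal) = 198 (base 10)


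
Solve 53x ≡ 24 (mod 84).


GCD(53, 84) = 1, unique solution
a^(-1) mod 84 = 65
x = 65 * 24 mod 84 = 48

x ≡ 48 (mod 84)


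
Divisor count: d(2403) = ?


2403 = 3^3 × 89^1
d(2403) = (3+1) × (1+1) = 8

8 divisors


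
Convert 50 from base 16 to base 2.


50 (base 16) = 80 (decimal)
80 (decimal) = 1010000 (base 2)


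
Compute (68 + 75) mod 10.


68 + 75 = 143
143 mod 10 = 3


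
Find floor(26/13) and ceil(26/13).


26/13 = 2.0000
floor = 2
ceil = 2

floor = 2, ceil = 2


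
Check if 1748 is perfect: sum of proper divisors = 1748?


Proper divisors of 1748: 1, 2, 4, 19, 23, 38, 46, 76, 92, 437, 874
Sum = 1 + 2 + 4 + 19 + 23 + 38 + 46 + 76 + 92 + 437 + 874 = 1612

No, 1748 is not perfect (1612 ≠ 1748)


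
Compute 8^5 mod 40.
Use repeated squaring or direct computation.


8^1 mod 40 = 8
8^2 mod 40 = 24
8^3 mod 40 = 32
8^4 mod 40 = 16
8^5 mod 40 = 8


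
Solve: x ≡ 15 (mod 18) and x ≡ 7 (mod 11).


M = 18*11 = 198
M1 = M/18 = 11, M2 = M/11 = 18
M1^(-1) mod 18 = 5, M2^(-1) mod 11 = 8
x = 15*11*5 + 7*18*8 = 1833
1833 mod 198 = 51
Check: 51 mod 18 = 15 ✓, 51 mod 11 = 7 ✓

x ≡ 51 (mod 198)


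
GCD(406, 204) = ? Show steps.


406 = 1 * 204 + 202
204 = 1 * 202 + 2
202 = 101 * 2 + 0
GCD = 2


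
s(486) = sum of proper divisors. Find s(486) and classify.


Proper divisors: 1, 2, 3, 6, 9, 18, 27, 54, 81, 162, 243
Sum = 1 + 2 + 3 + 6 + 9 + 18 + 27 + 54 + 81 + 162 + 243 = 606
606 > 486 → abundant

s(486) = 606 (abundant)


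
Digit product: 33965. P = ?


3 × 3 × 9 × 6 × 5 = 2430


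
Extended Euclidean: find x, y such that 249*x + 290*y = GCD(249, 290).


Tabular extended Euclidean (each row: r = 249*s + 290*t):
r=249, s=1, t=0
r=290, s=0, t=1
q=0: r=249, s=1, t=0   [249*(1) + 290*(0) = 249]
q=1: r=41, s=-1, t=1   [249*(-1) + 290*(1) = 41]
q=6: r=3, s=7, t=-6   [249*(7) + 290*(-6) = 3]
q=13: r=2, s=-92, t=79   [249*(-92) + 290*(79) = 2]
q=1: r=1, s=99, t=-85   [249*(99) + 290*(-85) = 1]
q=2: r=0, s=-290, t=249   [249*(-290) + 290*(249) = 0]
GCD = 1; from the row with r=1: x=99, y=-85
Check: 249*(99) + 290*(-85) = 24651 - 24650 = 1

GCD = 1, x = 99, y = -85


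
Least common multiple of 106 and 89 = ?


GCD(106, 89) = 1
LCM = 106*89/1 = 9434/1 = 9434

LCM = 9434


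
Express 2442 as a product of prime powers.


2442 / 2 = 1221
1221 / 3 = 407
407 / 11 = 37
37 / 37 = 1
2442 = 2 × 3 × 11 × 37


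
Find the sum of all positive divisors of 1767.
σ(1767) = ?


Divisors of 1767: 1, 3, 19, 31, 57, 93, 589, 1767
Sum = 1 + 3 + 19 + 31 + 57 + 93 + 589 + 1767 = 2560

σ(1767) = 2560


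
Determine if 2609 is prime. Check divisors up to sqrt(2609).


Check divisors up to sqrt(2609) = 51.0784
No divisors found.
2609 is prime.

Yes, 2609 is prime


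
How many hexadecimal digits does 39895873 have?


39895873 in base 16 = 260C341
Number of digits = 7

7 digits (base 16)


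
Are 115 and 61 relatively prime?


Euclidean algorithm:
115 = 1 * 61 + 54
61 = 1 * 54 + 7
54 = 7 * 7 + 5
7 = 1 * 5 + 2
5 = 2 * 2 + 1
2 = 2 * 1 + 0
GCD(115, 61) = 1

Yes, coprime (GCD = 1)


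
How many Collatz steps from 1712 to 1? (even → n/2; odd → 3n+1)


1712 → 856 → 428 → 214 → 107 → 322 → 161 → 484 → 242 → 121 → 364 → 182 → 91 → 274 → 137 → 412 → 206 → 103 → 310 → 155 → 466 → 233 → 700 → 350 → 175 → 526 → 263 → 790 → 395 → 1186 → 593 → 1780 → 890 → 445 → 1336 → 668 → 334 → 167 → 502 → 251 → 754 → 377 → 1132 → 566 → 283 → 850 → 425 → 1276 → 638 → 319 → 958 → 479 → 1438 → 719 → 2158 → 1079 → 3238 → 1619 → 4858 → 2429 → 7288 → 3644 → 1822 → 911 → 2734 → 1367 → 4102 → 2051 → 6154 → 3077 → 9232 → 4616 → 2308 → 1154 → 577 → 1732 → 866 → 433 → 1300 → 650 → 325 → 976 → 488 → 244 → 122 → 61 → 184 → 92 → 46 → 23 → 70 → 35 → 106 → 53 → 160 → 80 → 40 → 20 → 10 → 5 → 16 → 8 → 4 → 2 → 1
Total steps = 104

104 steps


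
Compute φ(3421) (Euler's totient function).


3421 = 11 × 311
Prime factors: 11, 311
φ(3421) = 3421 × (1-1/11) × (1-1/311)
= 3421 × 10/11 × 310/311 = 3100

φ(3421) = 3100


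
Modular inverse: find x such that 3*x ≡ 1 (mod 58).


Use the extended Euclidean algorithm on (58, 3); each row r = 58*s + 3*t:
r=58, s=1, t=0
r=3, s=0, t=1
q=19: r=1, s=1, t=-19   [58*(1) + 3*(-19) = 1]
q=3: r=0, s=-3, t=58   [58*(-3) + 3*(58) = 0]
GCD = 1 with t = -19, so 3*(-19) ≡ 1 (mod 58)
Inverse = -19 mod 58 = 39
Check: 3 * 39 = 117 ≡ 1 (mod 58)

3^(-1) ≡ 39 (mod 58)


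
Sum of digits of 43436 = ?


4 + 3 + 4 + 3 + 6 = 20


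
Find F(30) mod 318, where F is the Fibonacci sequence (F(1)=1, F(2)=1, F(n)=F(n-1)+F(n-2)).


F(k) mod 318 for k=1..30:
1, 1, 2, 3, 5, 8, 13, 21, 34, 55, 89, 144, 233, 59, 292, 33, 7, 40, 47, 87, 134, 221, 37, 258, 295, 235, 212, 129, 23, 152
F(30) mod 318 = 152


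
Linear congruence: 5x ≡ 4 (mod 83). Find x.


GCD(5, 83) = 1, unique solution
a^(-1) mod 83 = 50
x = 50 * 4 mod 83 = 34

x ≡ 34 (mod 83)


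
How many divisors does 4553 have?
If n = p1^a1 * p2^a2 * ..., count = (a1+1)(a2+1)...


4553 = 29^1 × 157^1
d(4553) = (1+1) × (1+1) = 4

4 divisors


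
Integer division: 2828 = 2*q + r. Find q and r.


2828 = 2 * 1414 + 0
Check: 2828 + 0 = 2828

q = 1414, r = 0


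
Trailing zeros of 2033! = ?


floor(2033/5) = 406
floor(2033/25) = 81
floor(2033/125) = 16
floor(2033/625) = 3
Total = 506

506 trailing zeros


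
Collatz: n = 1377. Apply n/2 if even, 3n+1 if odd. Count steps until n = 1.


1377 → 4132 → 2066 → 1033 → 3100 → 1550 → 775 → 2326 → 1163 → 3490 → 1745 → 5236 → 2618 → 1309 → 3928 → 1964 → 982 → 491 → 1474 → 737 → 2212 → 1106 → 553 → 1660 → 830 → 415 → 1246 → 623 → 1870 → 935 → 2806 → 1403 → 4210 → 2105 → 6316 → 3158 → 1579 → 4738 → 2369 → 7108 → 3554 → 1777 → 5332 → 2666 → 1333 → 4000 → 2000 → 1000 → 500 → 250 → 125 → 376 → 188 → 94 → 47 → 142 → 71 → 214 → 107 → 322 → 161 → 484 → 242 → 121 → 364 → 182 → 91 → 274 → 137 → 412 → 206 → 103 → 310 → 155 → 466 → 233 → 700 → 350 → 175 → 526 → 263 → 790 → 395 → 1186 → 593 → 1780 → 890 → 445 → 1336 → 668 → 334 → 167 → 502 → 251 → 754 → 377 → 1132 → 566 → 283 → 850 → 425 → 1276 → 638 → 319 → 958 → 479 → 1438 → 719 → 2158 → 1079 → 3238 → 1619 → 4858 → 2429 → 7288 → 3644 → 1822 → 911 → 2734 → 1367 → 4102 → 2051 → 6154 → 3077 → 9232 → 4616 → 2308 → 1154 → 577 → 1732 → 866 → 433 → 1300 → 650 → 325 → 976 → 488 → 244 → 122 → 61 → 184 → 92 → 46 → 23 → 70 → 35 → 106 → 53 → 160 → 80 → 40 → 20 → 10 → 5 → 16 → 8 → 4 → 2 → 1
Total steps = 158

158 steps


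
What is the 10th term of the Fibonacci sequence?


Sequence: 1, 1, 2, 3, 5, 8, 13, 21, 34, 55
F(10) = 55


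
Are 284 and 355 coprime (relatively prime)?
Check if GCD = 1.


Euclidean algorithm:
355 = 1 * 284 + 71
284 = 4 * 71 + 0
GCD(284, 355) = 71

No, not coprime (GCD = 71)


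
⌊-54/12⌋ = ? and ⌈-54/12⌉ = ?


-54/12 = -4.5000
floor = -5
ceil = -4

floor = -5, ceil = -4


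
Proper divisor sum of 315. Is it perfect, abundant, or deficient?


Proper divisors: 1, 3, 5, 7, 9, 15, 21, 35, 45, 63, 105
Sum = 1 + 3 + 5 + 7 + 9 + 15 + 21 + 35 + 45 + 63 + 105 = 309
309 < 315 → deficient

s(315) = 309 (deficient)


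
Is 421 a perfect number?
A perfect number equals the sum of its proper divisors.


Proper divisors of 421: 1
Sum = 1 = 1

No, 421 is not perfect (1 ≠ 421)


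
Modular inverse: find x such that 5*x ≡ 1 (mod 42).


Use the extended Euclidean algorithm on (42, 5); each row r = 42*s + 5*t:
r=42, s=1, t=0
r=5, s=0, t=1
q=8: r=2, s=1, t=-8   [42*(1) + 5*(-8) = 2]
q=2: r=1, s=-2, t=17   [42*(-2) + 5*(17) = 1]
q=2: r=0, s=5, t=-42   [42*(5) + 5*(-42) = 0]
GCD = 1 with t = 17, so 5*(17) ≡ 1 (mod 42)
Inverse = 17 mod 42 = 17
Check: 5 * 17 = 85 ≡ 1 (mod 42)

5^(-1) ≡ 17 (mod 42)


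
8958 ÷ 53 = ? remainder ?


8958 = 53 * 169 + 1
Check: 8957 + 1 = 8958

q = 169, r = 1


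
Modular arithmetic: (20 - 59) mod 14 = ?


20 - 59 = -39
-39 mod 14 = 3


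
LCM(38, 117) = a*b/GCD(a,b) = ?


GCD(38, 117) = 1
LCM = 38*117/1 = 4446/1 = 4446

LCM = 4446


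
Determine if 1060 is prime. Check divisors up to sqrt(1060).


1060 / 2 = 530 (exact division)
1060 is NOT prime.

No, 1060 is not prime


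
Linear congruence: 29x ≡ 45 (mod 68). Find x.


GCD(29, 68) = 1, unique solution
a^(-1) mod 68 = 61
x = 61 * 45 mod 68 = 25

x ≡ 25 (mod 68)


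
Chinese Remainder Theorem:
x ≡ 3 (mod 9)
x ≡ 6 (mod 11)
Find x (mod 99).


M = 9*11 = 99
M1 = M/9 = 11, M2 = M/11 = 9
M1^(-1) mod 9 = 5, M2^(-1) mod 11 = 5
x = 3*11*5 + 6*9*5 = 435
435 mod 99 = 39
Check: 39 mod 9 = 3 ✓, 39 mod 11 = 6 ✓

x ≡ 39 (mod 99)


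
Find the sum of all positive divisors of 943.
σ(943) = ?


Divisors of 943: 1, 23, 41, 943
Sum = 1 + 23 + 41 + 943 = 1008

σ(943) = 1008


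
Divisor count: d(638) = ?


638 = 2^1 × 11^1 × 29^1
d(638) = (1+1) × (1+1) × (1+1) = 8

8 divisors


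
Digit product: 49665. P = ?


4 × 9 × 6 × 6 × 5 = 6480


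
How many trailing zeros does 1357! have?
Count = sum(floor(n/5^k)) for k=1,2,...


floor(1357/5) = 271
floor(1357/25) = 54
floor(1357/125) = 10
floor(1357/625) = 2
Total = 337

337 trailing zeros


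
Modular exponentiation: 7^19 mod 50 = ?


7^1 mod 50 = 7
7^2 mod 50 = 49
7^3 mod 50 = 43
7^4 mod 50 = 1
7^5 mod 50 = 7
7^6 mod 50 = 49
7^7 mod 50 = 43
7^8 mod 50 = 1
7^9 mod 50 = 7
7^10 mod 50 = 49
7^11 mod 50 = 43
7^12 mod 50 = 1
7^13 mod 50 = 7
7^14 mod 50 = 49
7^15 mod 50 = 43
7^16 mod 50 = 1
7^17 mod 50 = 7
7^18 mod 50 = 49
7^19 mod 50 = 43


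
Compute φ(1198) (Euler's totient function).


1198 = 2 × 599
Prime factors: 2, 599
φ(1198) = 1198 × (1-1/2) × (1-1/599)
= 1198 × 1/2 × 598/599 = 598

φ(1198) = 598


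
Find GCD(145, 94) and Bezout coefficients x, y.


Tabular extended Euclidean (each row: r = 145*s + 94*t):
r=145, s=1, t=0
r=94, s=0, t=1
q=1: r=51, s=1, t=-1   [145*(1) + 94*(-1) = 51]
q=1: r=43, s=-1, t=2   [145*(-1) + 94*(2) = 43]
q=1: r=8, s=2, t=-3   [145*(2) + 94*(-3) = 8]
q=5: r=3, s=-11, t=17   [145*(-11) + 94*(17) = 3]
q=2: r=2, s=24, t=-37   [145*(24) + 94*(-37) = 2]
q=1: r=1, s=-35, t=54   [145*(-35) + 94*(54) = 1]
q=2: r=0, s=94, t=-145   [145*(94) + 94*(-145) = 0]
GCD = 1; from the row with r=1: x=-35, y=54
Check: 145*(-35) + 94*(54) = -5075 + 5076 = 1

GCD = 1, x = -35, y = 54


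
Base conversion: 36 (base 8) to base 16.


36 (base 8) = 30 (decimal)
30 (decimal) = 1E (base 16)


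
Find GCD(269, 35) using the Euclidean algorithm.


269 = 7 * 35 + 24
35 = 1 * 24 + 11
24 = 2 * 11 + 2
11 = 5 * 2 + 1
2 = 2 * 1 + 0
GCD = 1


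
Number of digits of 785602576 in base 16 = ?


785602576 in base 16 = 2ED35810
Number of digits = 8

8 digits (base 16)


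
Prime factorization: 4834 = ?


4834 / 2 = 2417
2417 / 2417 = 1
4834 = 2 × 2417


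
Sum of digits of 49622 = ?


4 + 9 + 6 + 2 + 2 = 23


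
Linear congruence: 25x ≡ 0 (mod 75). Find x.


GCD(25, 75) = 25 divides 0
Divide: 1x ≡ 0 (mod 3)
x ≡ 0 (mod 3)


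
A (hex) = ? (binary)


A (base 16) = 10 (decimal)
10 (decimal) = 1010 (base 2)


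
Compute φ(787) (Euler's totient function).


787 = 787
Prime factors: 787
φ(787) = 787 × (1-1/787)
= 787 × 786/787 = 786

φ(787) = 786


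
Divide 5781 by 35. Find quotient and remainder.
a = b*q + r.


5781 = 35 * 165 + 6
Check: 5775 + 6 = 5781

q = 165, r = 6
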